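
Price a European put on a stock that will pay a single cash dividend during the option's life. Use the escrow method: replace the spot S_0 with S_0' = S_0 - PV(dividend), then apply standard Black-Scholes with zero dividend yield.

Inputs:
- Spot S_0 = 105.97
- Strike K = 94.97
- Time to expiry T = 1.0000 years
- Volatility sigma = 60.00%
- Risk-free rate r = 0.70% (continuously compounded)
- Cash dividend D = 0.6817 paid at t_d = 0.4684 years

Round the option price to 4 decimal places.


Answer: Price = 18.4268

Derivation:
PV(D) = D * exp(-r * t_d) = 0.6817 * 0.99672657 = 0.67946850
S_0' = S_0 - PV(D) = 105.9700 - 0.67946850 = 105.29053150
d1 = (ln(S_0'/K) + (r + sigma^2/2)*T) / (sigma*sqrt(T)) = 0.48360407
d2 = d1 - sigma*sqrt(T) = -0.11639593
exp(-rT) = 0.99302444
N(-d1) = 0.31433344; N(-d2) = 0.54633062
P = K * exp(-rT) * N(-d2) - S_0' * N(-d1) = 94.9700 * 0.99302444 * 0.54633062 - 105.29053150 * 0.31433344 = 18.4268


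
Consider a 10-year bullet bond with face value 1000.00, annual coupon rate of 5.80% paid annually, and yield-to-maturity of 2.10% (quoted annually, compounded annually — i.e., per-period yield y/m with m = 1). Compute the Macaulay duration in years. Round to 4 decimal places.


Answer: Macaulay duration = 8.1805 years

Derivation:
Coupon per period c = face * coupon_rate / m = 58.000000
Periods per year m = 1; per-period yield y/m = 0.021000
Number of cashflows N = 10
Cashflows (t years, CF_t, discount factor 1/(1+y/m)^(m*t), PV):
  t = 1.0000: CF_t = 58.000000, DF = 0.979432, PV = 56.807052
  t = 2.0000: CF_t = 58.000000, DF = 0.959287, PV = 55.638640
  t = 3.0000: CF_t = 58.000000, DF = 0.939556, PV = 54.494261
  t = 4.0000: CF_t = 58.000000, DF = 0.920231, PV = 53.373419
  t = 5.0000: CF_t = 58.000000, DF = 0.901304, PV = 52.275631
  t = 6.0000: CF_t = 58.000000, DF = 0.882766, PV = 51.200422
  t = 7.0000: CF_t = 58.000000, DF = 0.864609, PV = 50.147328
  t = 8.0000: CF_t = 58.000000, DF = 0.846826, PV = 49.115894
  t = 9.0000: CF_t = 58.000000, DF = 0.829408, PV = 48.105675
  t = 10.0000: CF_t = 1058.000000, DF = 0.812349, PV = 859.465101
Price P = sum_t PV_t = 1330.623425
Macaulay numerator sum_t t * PV_t:
  t * PV_t at t = 1.0000: 56.807052
  t * PV_t at t = 2.0000: 111.277281
  t * PV_t at t = 3.0000: 163.482783
  t * PV_t at t = 4.0000: 213.493677
  t * PV_t at t = 5.0000: 261.378155
  t * PV_t at t = 6.0000: 307.202532
  t * PV_t at t = 7.0000: 351.031297
  t * PV_t at t = 8.0000: 392.927155
  t * PV_t at t = 9.0000: 432.951077
  t * PV_t at t = 10.0000: 8594.651014
Macaulay duration D = (sum_t t * PV_t) / P = 10885.202022 / 1330.623425 = 8.180528


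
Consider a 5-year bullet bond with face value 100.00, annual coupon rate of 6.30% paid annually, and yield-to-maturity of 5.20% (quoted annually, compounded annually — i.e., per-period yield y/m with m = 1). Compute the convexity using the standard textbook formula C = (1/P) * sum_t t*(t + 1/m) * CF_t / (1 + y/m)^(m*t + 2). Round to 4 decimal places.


Coupon per period c = face * coupon_rate / m = 6.300000
Periods per year m = 1; per-period yield y/m = 0.052000
Number of cashflows N = 5
Cashflows (t years, CF_t, discount factor 1/(1+y/m)^(m*t), PV):
  t = 1.0000: CF_t = 6.300000, DF = 0.950570, PV = 5.988593
  t = 2.0000: CF_t = 6.300000, DF = 0.903584, PV = 5.692579
  t = 3.0000: CF_t = 6.300000, DF = 0.858920, PV = 5.411197
  t = 4.0000: CF_t = 6.300000, DF = 0.816464, PV = 5.143723
  t = 5.0000: CF_t = 106.300000, DF = 0.776106, PV = 82.500117
Price P = sum_t PV_t = 104.736209
Convexity numerator sum_t t*(t + 1/m) * CF_t / (1+y/m)^(m*t + 2):
  t = 1.0000: term = 10.822394
  t = 2.0000: term = 30.862339
  t = 3.0000: term = 58.673649
  t = 4.0000: term = 92.955717
  t = 5.0000: term = 2236.373516
Convexity = (1/P) * sum = 2429.687615 / 104.736209 = 23.198163

Answer: Convexity = 23.1982


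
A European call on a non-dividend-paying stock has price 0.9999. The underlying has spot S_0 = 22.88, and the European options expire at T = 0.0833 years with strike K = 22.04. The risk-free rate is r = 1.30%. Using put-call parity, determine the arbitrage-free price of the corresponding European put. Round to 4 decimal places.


Put-call parity: C - P = S_0 * exp(-qT) - K * exp(-rT).
S_0 * exp(-qT) = 22.8800 * 1.00000000 = 22.88000000
K * exp(-rT) = 22.0400 * 0.99891769 = 22.01614580
P = C - S*exp(-qT) + K*exp(-rT)
P = 0.9999 - 22.88000000 + 22.01614580 = 0.1360

Answer: Put price = 0.1360


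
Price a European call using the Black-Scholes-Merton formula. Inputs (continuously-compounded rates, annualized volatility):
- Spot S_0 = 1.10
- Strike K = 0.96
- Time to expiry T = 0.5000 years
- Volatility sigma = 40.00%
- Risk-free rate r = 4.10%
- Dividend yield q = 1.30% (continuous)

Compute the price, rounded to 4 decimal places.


Answer: Price = 0.2061

Derivation:
d1 = (ln(S/K) + (r - q + 0.5*sigma^2) * T) / (sigma * sqrt(T)) = 0.67221875
d2 = d1 - sigma * sqrt(T) = 0.38937604
exp(-rT) = 0.97970870; exp(-qT) = 0.99352108
C = S_0 * exp(-qT) * N(d1) - K * exp(-rT) * N(d2)
N(d1) = 0.74927778; N(d2) = 0.65150100
C = 1.1000 * 0.99352108 * 0.74927778 - 0.9600 * 0.97970870 * 0.65150100 = 0.2061


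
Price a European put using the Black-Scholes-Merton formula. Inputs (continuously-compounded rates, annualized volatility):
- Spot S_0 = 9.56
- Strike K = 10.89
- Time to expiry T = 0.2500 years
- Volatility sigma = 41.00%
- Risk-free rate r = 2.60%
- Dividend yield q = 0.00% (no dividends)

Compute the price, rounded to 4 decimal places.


Answer: Price = 1.6080

Derivation:
d1 = (ln(S/K) + (r - q + 0.5*sigma^2) * T) / (sigma * sqrt(T)) = -0.50119371
d2 = d1 - sigma * sqrt(T) = -0.70619371
exp(-rT) = 0.99352108; exp(-qT) = 1.00000000
P = K * exp(-rT) * N(-d2) - S_0 * exp(-qT) * N(-d1)
N(-d1) = 0.69188260; N(-d2) = 0.75996616
P = 10.8900 * 0.99352108 * 0.75996616 - 9.5600 * 1.00000000 * 0.69188260 = 1.6080


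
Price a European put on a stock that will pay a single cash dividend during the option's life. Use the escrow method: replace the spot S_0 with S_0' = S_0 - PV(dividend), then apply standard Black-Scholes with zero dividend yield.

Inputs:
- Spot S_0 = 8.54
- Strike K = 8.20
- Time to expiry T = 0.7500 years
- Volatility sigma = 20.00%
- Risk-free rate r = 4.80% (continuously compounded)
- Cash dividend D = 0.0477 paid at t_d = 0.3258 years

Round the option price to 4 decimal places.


Answer: Price = 0.3214

Derivation:
PV(D) = D * exp(-r * t_d) = 0.0477 * 0.98448324 = 0.04695985
S_0' = S_0 - PV(D) = 8.5400 - 0.04695985 = 8.49304015
d1 = (ln(S_0'/K) + (r + sigma^2/2)*T) / (sigma*sqrt(T)) = 0.49717287
d2 = d1 - sigma*sqrt(T) = 0.32396779
exp(-rT) = 0.96464029
N(-d1) = 0.30953357; N(-d2) = 0.37298121
P = K * exp(-rT) * N(-d2) - S_0' * N(-d1) = 8.2000 * 0.96464029 * 0.37298121 - 8.49304015 * 0.30953357 = 0.3214


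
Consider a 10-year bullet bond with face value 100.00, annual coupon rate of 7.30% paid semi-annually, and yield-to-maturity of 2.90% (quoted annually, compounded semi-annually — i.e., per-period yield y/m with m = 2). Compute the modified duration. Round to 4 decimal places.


Coupon per period c = face * coupon_rate / m = 3.650000
Periods per year m = 2; per-period yield y/m = 0.014500
Number of cashflows N = 20
Cashflows (t years, CF_t, discount factor 1/(1+y/m)^(m*t), PV):
  t = 0.5000: CF_t = 3.650000, DF = 0.985707, PV = 3.597831
  t = 1.0000: CF_t = 3.650000, DF = 0.971619, PV = 3.546409
  t = 1.5000: CF_t = 3.650000, DF = 0.957732, PV = 3.495721
  t = 2.0000: CF_t = 3.650000, DF = 0.944043, PV = 3.445757
  t = 2.5000: CF_t = 3.650000, DF = 0.930550, PV = 3.396508
  t = 3.0000: CF_t = 3.650000, DF = 0.917250, PV = 3.347962
  t = 3.5000: CF_t = 3.650000, DF = 0.904140, PV = 3.300111
  t = 4.0000: CF_t = 3.650000, DF = 0.891217, PV = 3.252943
  t = 4.5000: CF_t = 3.650000, DF = 0.878479, PV = 3.206449
  t = 5.0000: CF_t = 3.650000, DF = 0.865923, PV = 3.160620
  t = 5.5000: CF_t = 3.650000, DF = 0.853547, PV = 3.115447
  t = 6.0000: CF_t = 3.650000, DF = 0.841347, PV = 3.070918
  t = 6.5000: CF_t = 3.650000, DF = 0.829322, PV = 3.027026
  t = 7.0000: CF_t = 3.650000, DF = 0.817469, PV = 2.983762
  t = 7.5000: CF_t = 3.650000, DF = 0.805785, PV = 2.941116
  t = 8.0000: CF_t = 3.650000, DF = 0.794268, PV = 2.899079
  t = 8.5000: CF_t = 3.650000, DF = 0.782916, PV = 2.857643
  t = 9.0000: CF_t = 3.650000, DF = 0.771726, PV = 2.816800
  t = 9.5000: CF_t = 3.650000, DF = 0.760696, PV = 2.776540
  t = 10.0000: CF_t = 103.650000, DF = 0.749823, PV = 77.719192
Price P = sum_t PV_t = 137.957833
First compute Macaulay numerator sum_t t * PV_t:
  t * PV_t at t = 0.5000: 1.798916
  t * PV_t at t = 1.0000: 3.546409
  t * PV_t at t = 1.5000: 5.243581
  t * PV_t at t = 2.0000: 6.891514
  t * PV_t at t = 2.5000: 8.491269
  t * PV_t at t = 3.0000: 10.043887
  t * PV_t at t = 3.5000: 11.550387
  t * PV_t at t = 4.0000: 13.011772
  t * PV_t at t = 4.5000: 14.429023
  t * PV_t at t = 5.0000: 15.803102
  t * PV_t at t = 5.5000: 17.134956
  t * PV_t at t = 6.0000: 18.425509
  t * PV_t at t = 6.5000: 19.675671
  t * PV_t at t = 7.0000: 20.886332
  t * PV_t at t = 7.5000: 22.058367
  t * PV_t at t = 8.0000: 23.192632
  t * PV_t at t = 8.5000: 24.289967
  t * PV_t at t = 9.0000: 25.351196
  t * PV_t at t = 9.5000: 26.377127
  t * PV_t at t = 10.0000: 777.191924
Macaulay duration D = 1065.393540 / 137.957833 = 7.722603
Modified duration = D / (1 + y/m) = 7.722603 / (1 + 0.014500) = 7.612225

Answer: Modified duration = 7.6122


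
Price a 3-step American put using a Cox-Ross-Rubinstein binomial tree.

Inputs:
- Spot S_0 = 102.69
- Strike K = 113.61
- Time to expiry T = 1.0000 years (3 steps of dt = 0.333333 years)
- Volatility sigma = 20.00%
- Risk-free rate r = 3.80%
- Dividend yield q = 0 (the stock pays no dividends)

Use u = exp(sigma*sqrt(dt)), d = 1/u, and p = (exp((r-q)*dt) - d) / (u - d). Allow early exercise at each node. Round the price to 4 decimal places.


Answer: Price = V(0,0) = 13.0014

Derivation:
dt = T/N = 0.333333
u = exp(sigma*sqrt(dt)) = 1.122401; d = 1/u = 0.890947
p = (exp((r-q)*dt) - d) / (u - d) = 0.526239
Discount per step: exp(-r*dt) = 0.987413
Stock lattice S(k, i) with i counting down-moves:
  k=0: S(0,0) = 102.6900
  k=1: S(1,0) = 115.2593; S(1,1) = 91.4914
  k=2: S(2,0) = 129.3672; S(2,1) = 102.6900; S(2,2) = 81.5140
  k=3: S(3,0) = 145.2019; S(3,1) = 115.2593; S(3,2) = 91.4914; S(3,3) = 72.6247
Terminal payoffs V(N, i) = max(K - S_T, 0):
  V(3,0) = 0.000000; V(3,1) = 0.000000; V(3,2) = 22.118627; V(3,3) = 40.985337
Backward induction: V(k, i) = exp(-r*dt) * [p * V(k+1, i) + (1-p) * V(k+1, i+1)]; then take max(V_cont, immediate exercise) for American.
  V(2,0) = exp(-r*dt) * [p*0.000000 + (1-p)*0.000000] = 0.000000; exercise = 0.000000; V(2,0) = max -> 0.000000
  V(2,1) = exp(-r*dt) * [p*0.000000 + (1-p)*22.118627] = 10.347043; exercise = 10.920000; V(2,1) = max -> 10.920000
  V(2,2) = exp(-r*dt) * [p*22.118627 + (1-p)*40.985337] = 30.666028; exercise = 32.096012; V(2,2) = max -> 32.096012
  V(1,0) = exp(-r*dt) * [p*0.000000 + (1-p)*10.920000] = 5.108351; exercise = 0.000000; V(1,0) = max -> 5.108351
  V(1,1) = exp(-r*dt) * [p*10.920000 + (1-p)*32.096012] = 20.688642; exercise = 22.118627; V(1,1) = max -> 22.118627
  V(0,0) = exp(-r*dt) * [p*5.108351 + (1-p)*22.118627] = 13.001421; exercise = 10.920000; V(0,0) = max -> 13.001421


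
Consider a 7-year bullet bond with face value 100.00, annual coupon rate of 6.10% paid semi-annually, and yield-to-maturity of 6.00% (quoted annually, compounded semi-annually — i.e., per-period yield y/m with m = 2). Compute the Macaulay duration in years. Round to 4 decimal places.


Answer: Macaulay duration = 5.8045 years

Derivation:
Coupon per period c = face * coupon_rate / m = 3.050000
Periods per year m = 2; per-period yield y/m = 0.030000
Number of cashflows N = 14
Cashflows (t years, CF_t, discount factor 1/(1+y/m)^(m*t), PV):
  t = 0.5000: CF_t = 3.050000, DF = 0.970874, PV = 2.961165
  t = 1.0000: CF_t = 3.050000, DF = 0.942596, PV = 2.874918
  t = 1.5000: CF_t = 3.050000, DF = 0.915142, PV = 2.791182
  t = 2.0000: CF_t = 3.050000, DF = 0.888487, PV = 2.709885
  t = 2.5000: CF_t = 3.050000, DF = 0.862609, PV = 2.630957
  t = 3.0000: CF_t = 3.050000, DF = 0.837484, PV = 2.554327
  t = 3.5000: CF_t = 3.050000, DF = 0.813092, PV = 2.479929
  t = 4.0000: CF_t = 3.050000, DF = 0.789409, PV = 2.407698
  t = 4.5000: CF_t = 3.050000, DF = 0.766417, PV = 2.337571
  t = 5.0000: CF_t = 3.050000, DF = 0.744094, PV = 2.269486
  t = 5.5000: CF_t = 3.050000, DF = 0.722421, PV = 2.203385
  t = 6.0000: CF_t = 3.050000, DF = 0.701380, PV = 2.139209
  t = 6.5000: CF_t = 3.050000, DF = 0.680951, PV = 2.076902
  t = 7.0000: CF_t = 103.050000, DF = 0.661118, PV = 68.128190
Price P = sum_t PV_t = 100.564804
Macaulay numerator sum_t t * PV_t:
  t * PV_t at t = 0.5000: 1.480583
  t * PV_t at t = 1.0000: 2.874918
  t * PV_t at t = 1.5000: 4.186773
  t * PV_t at t = 2.0000: 5.419771
  t * PV_t at t = 2.5000: 6.577392
  t * PV_t at t = 3.0000: 7.662981
  t * PV_t at t = 3.5000: 8.679752
  t * PV_t at t = 4.0000: 9.630793
  t * PV_t at t = 4.5000: 10.519070
  t * PV_t at t = 5.0000: 11.347432
  t * PV_t at t = 5.5000: 12.118617
  t * PV_t at t = 6.0000: 12.835252
  t * PV_t at t = 6.5000: 13.499860
  t * PV_t at t = 7.0000: 476.897329
Macaulay duration D = (sum_t t * PV_t) / P = 583.730522 / 100.564804 = 5.804521


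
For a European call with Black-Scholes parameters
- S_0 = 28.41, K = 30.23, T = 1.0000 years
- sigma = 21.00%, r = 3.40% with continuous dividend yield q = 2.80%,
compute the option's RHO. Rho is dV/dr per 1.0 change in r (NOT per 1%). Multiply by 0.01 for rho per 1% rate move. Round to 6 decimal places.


d1 = -0.1621124425; d2 = -0.3721124425
phi(d1) = 0.3937343817; exp(-qT) = 0.9723883668; exp(-rT) = 0.9665715046
N(d2) = 0.3549045664
Rho = K*T*exp(-rT)*N(d2) = 30.2300 * 1.0000 * 0.9665715046 * 0.3549045664 = 10.370119

Answer: Rho = 10.370119


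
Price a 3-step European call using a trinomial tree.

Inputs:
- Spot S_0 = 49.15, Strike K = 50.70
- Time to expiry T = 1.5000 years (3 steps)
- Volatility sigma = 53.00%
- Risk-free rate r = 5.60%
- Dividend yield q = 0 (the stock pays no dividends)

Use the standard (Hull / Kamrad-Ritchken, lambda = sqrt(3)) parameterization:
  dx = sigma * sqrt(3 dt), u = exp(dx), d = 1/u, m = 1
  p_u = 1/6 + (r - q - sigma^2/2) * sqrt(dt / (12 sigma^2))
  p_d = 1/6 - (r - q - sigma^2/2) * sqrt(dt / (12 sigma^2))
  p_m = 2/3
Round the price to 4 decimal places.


Answer: Price = V(0,0) = 12.4913

Derivation:
dt = T/N = 0.500000; dx = sigma*sqrt(3*dt) = 0.649115
u = exp(dx) = 1.913846; d = 1/u = 0.522508
p_u = 0.134142, p_m = 0.666667, p_d = 0.199192
Discount per step: exp(-r*dt) = 0.972388
Stock lattice S(k, j) with j the centered position index:
  k=0: S(0,+0) = 49.1500
  k=1: S(1,-1) = 25.6813; S(1,+0) = 49.1500; S(1,+1) = 94.0655
  k=2: S(2,-2) = 13.4187; S(2,-1) = 25.6813; S(2,+0) = 49.1500; S(2,+1) = 94.0655; S(2,+2) = 180.0269
  k=3: S(3,-3) = 7.0114; S(3,-2) = 13.4187; S(3,-1) = 25.6813; S(3,+0) = 49.1500; S(3,+1) = 94.0655; S(3,+2) = 180.0269; S(3,+3) = 344.5438
Terminal payoffs V(N, j) = max(S_T - K, 0):
  V(3,-3) = 0.000000; V(3,-2) = 0.000000; V(3,-1) = 0.000000; V(3,+0) = 0.000000; V(3,+1) = 43.365526; V(3,+2) = 129.326923; V(3,+3) = 293.843789
Backward induction: V(k, j) = exp(-r*dt) * [p_u * V(k+1, j+1) + p_m * V(k+1, j) + p_d * V(k+1, j-1)]
  V(2,-2) = exp(-r*dt) * [p_u*0.000000 + p_m*0.000000 + p_d*0.000000] = 0.000000
  V(2,-1) = exp(-r*dt) * [p_u*0.000000 + p_m*0.000000 + p_d*0.000000] = 0.000000
  V(2,+0) = exp(-r*dt) * [p_u*43.365526 + p_m*0.000000 + p_d*0.000000] = 5.656501
  V(2,+1) = exp(-r*dt) * [p_u*129.326923 + p_m*43.365526 + p_d*0.000000] = 44.981200
  V(2,+2) = exp(-r*dt) * [p_u*293.843789 + p_m*129.326923 + p_d*43.365526] = 130.565192
  V(1,-1) = exp(-r*dt) * [p_u*5.656501 + p_m*0.000000 + p_d*0.000000] = 0.737821
  V(1,+0) = exp(-r*dt) * [p_u*44.981200 + p_m*5.656501 + p_d*0.000000] = 9.534123
  V(1,+1) = exp(-r*dt) * [p_u*130.565192 + p_m*44.981200 + p_d*5.656501] = 47.285709
  V(0,+0) = exp(-r*dt) * [p_u*47.285709 + p_m*9.534123 + p_d*0.737821] = 12.491331


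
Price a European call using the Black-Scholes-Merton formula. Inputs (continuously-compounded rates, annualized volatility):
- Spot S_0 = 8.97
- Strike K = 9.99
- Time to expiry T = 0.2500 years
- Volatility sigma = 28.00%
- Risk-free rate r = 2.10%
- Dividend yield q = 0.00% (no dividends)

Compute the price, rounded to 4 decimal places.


d1 = (ln(S/K) + (r - q + 0.5*sigma^2) * T) / (sigma * sqrt(T)) = -0.66177798
d2 = d1 - sigma * sqrt(T) = -0.80177798
exp(-rT) = 0.99476376; exp(-qT) = 1.00000000
C = S_0 * exp(-qT) * N(d1) - K * exp(-rT) * N(d2)
N(d1) = 0.25405676; N(d2) = 0.21134070
C = 8.9700 * 1.00000000 * 0.25405676 - 9.9900 * 0.99476376 * 0.21134070 = 0.1787

Answer: Price = 0.1787


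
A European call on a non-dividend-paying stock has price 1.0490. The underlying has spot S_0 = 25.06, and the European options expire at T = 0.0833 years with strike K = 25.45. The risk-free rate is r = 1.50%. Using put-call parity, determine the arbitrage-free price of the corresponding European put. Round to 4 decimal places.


Put-call parity: C - P = S_0 * exp(-qT) - K * exp(-rT).
S_0 * exp(-qT) = 25.0600 * 1.00000000 = 25.06000000
K * exp(-rT) = 25.4500 * 0.99875128 = 25.41822008
P = C - S*exp(-qT) + K*exp(-rT)
P = 1.0490 - 25.06000000 + 25.41822008 = 1.4072

Answer: Put price = 1.4072


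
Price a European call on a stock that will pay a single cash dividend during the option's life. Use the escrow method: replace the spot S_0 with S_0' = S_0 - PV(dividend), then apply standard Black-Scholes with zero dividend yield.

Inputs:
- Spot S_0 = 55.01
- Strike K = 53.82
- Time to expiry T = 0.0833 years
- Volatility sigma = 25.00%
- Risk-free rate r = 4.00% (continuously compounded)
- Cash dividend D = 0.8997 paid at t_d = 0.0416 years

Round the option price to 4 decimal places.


PV(D) = D * exp(-r * t_d) = 0.8997 * 0.99833738 = 0.89820414
S_0' = S_0 - PV(D) = 55.0100 - 0.89820414 = 54.11179586
d1 = (ln(S_0'/K) + (r + sigma^2/2)*T) / (sigma*sqrt(T)) = 0.15719330
d2 = d1 - sigma*sqrt(T) = 0.08503895
exp(-rT) = 0.99667354
N(d1) = 0.56245374; N(d2) = 0.53388479
C = S_0' * N(d1) - K * exp(-rT) * N(d2) = 54.11179586 * 0.56245374 - 53.8200 * 0.99667354 * 0.53388479 = 1.7973

Answer: Price = 1.7973


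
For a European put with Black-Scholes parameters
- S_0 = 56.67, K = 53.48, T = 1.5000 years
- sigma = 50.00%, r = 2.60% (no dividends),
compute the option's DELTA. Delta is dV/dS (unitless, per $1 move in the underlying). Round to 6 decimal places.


d1 = 0.4644840319; d2 = -0.1478884038
phi(d1) = 0.3581471867; exp(-qT) = 1.0000000000; exp(-rT) = 0.9617507091
N(-d1) = 0.3211504987
Delta = -exp(-qT) * N(-d1) = -1.0000000000 * 0.3211504987 = -0.321150

Answer: Delta = -0.321150


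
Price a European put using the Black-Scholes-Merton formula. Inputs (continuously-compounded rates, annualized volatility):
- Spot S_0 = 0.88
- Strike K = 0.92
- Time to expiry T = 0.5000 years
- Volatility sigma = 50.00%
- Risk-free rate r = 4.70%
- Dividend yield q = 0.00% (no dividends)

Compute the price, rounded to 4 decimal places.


d1 = (ln(S/K) + (r - q + 0.5*sigma^2) * T) / (sigma * sqrt(T)) = 0.11751616
d2 = d1 - sigma * sqrt(T) = -0.23603723
exp(-rT) = 0.97677397; exp(-qT) = 1.00000000
P = K * exp(-rT) * N(-d2) - S_0 * exp(-qT) * N(-d1)
N(-d1) = 0.45322552; N(-d2) = 0.59329811
P = 0.9200 * 0.97677397 * 0.59329811 - 0.8800 * 1.00000000 * 0.45322552 = 0.1343

Answer: Price = 0.1343


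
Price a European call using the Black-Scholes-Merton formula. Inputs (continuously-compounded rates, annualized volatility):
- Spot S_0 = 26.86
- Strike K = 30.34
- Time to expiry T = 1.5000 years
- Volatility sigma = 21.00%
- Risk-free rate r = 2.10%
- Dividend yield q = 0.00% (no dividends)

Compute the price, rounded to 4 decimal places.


d1 = (ln(S/K) + (r - q + 0.5*sigma^2) * T) / (sigma * sqrt(T)) = -0.22260723
d2 = d1 - sigma * sqrt(T) = -0.47980365
exp(-rT) = 0.96899096; exp(-qT) = 1.00000000
C = S_0 * exp(-qT) * N(d1) - K * exp(-rT) * N(d2)
N(d1) = 0.41192061; N(d2) = 0.31568351
C = 26.8600 * 1.00000000 * 0.41192061 - 30.3400 * 0.96899096 * 0.31568351 = 1.7833

Answer: Price = 1.7833


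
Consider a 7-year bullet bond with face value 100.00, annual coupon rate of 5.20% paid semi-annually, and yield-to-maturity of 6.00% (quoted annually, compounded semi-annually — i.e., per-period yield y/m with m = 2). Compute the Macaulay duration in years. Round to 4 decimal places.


Coupon per period c = face * coupon_rate / m = 2.600000
Periods per year m = 2; per-period yield y/m = 0.030000
Number of cashflows N = 14
Cashflows (t years, CF_t, discount factor 1/(1+y/m)^(m*t), PV):
  t = 0.5000: CF_t = 2.600000, DF = 0.970874, PV = 2.524272
  t = 1.0000: CF_t = 2.600000, DF = 0.942596, PV = 2.450749
  t = 1.5000: CF_t = 2.600000, DF = 0.915142, PV = 2.379368
  t = 2.0000: CF_t = 2.600000, DF = 0.888487, PV = 2.310066
  t = 2.5000: CF_t = 2.600000, DF = 0.862609, PV = 2.242783
  t = 3.0000: CF_t = 2.600000, DF = 0.837484, PV = 2.177459
  t = 3.5000: CF_t = 2.600000, DF = 0.813092, PV = 2.114038
  t = 4.0000: CF_t = 2.600000, DF = 0.789409, PV = 2.052464
  t = 4.5000: CF_t = 2.600000, DF = 0.766417, PV = 1.992684
  t = 5.0000: CF_t = 2.600000, DF = 0.744094, PV = 1.934644
  t = 5.5000: CF_t = 2.600000, DF = 0.722421, PV = 1.878295
  t = 6.0000: CF_t = 2.600000, DF = 0.701380, PV = 1.823588
  t = 6.5000: CF_t = 2.600000, DF = 0.680951, PV = 1.770473
  t = 7.0000: CF_t = 102.600000, DF = 0.661118, PV = 67.830687
Price P = sum_t PV_t = 95.481571
Macaulay numerator sum_t t * PV_t:
  t * PV_t at t = 0.5000: 1.262136
  t * PV_t at t = 1.0000: 2.450749
  t * PV_t at t = 1.5000: 3.569052
  t * PV_t at t = 2.0000: 4.620133
  t * PV_t at t = 2.5000: 5.606957
  t * PV_t at t = 3.0000: 6.532377
  t * PV_t at t = 3.5000: 7.399133
  t * PV_t at t = 4.0000: 8.209856
  t * PV_t at t = 4.5000: 8.967076
  t * PV_t at t = 5.0000: 9.673221
  t * PV_t at t = 5.5000: 10.330624
  t * PV_t at t = 6.0000: 10.941526
  t * PV_t at t = 6.5000: 11.508078
  t * PV_t at t = 7.0000: 474.814808
Macaulay duration D = (sum_t t * PV_t) / P = 565.885726 / 95.481571 = 5.926649

Answer: Macaulay duration = 5.9266 years


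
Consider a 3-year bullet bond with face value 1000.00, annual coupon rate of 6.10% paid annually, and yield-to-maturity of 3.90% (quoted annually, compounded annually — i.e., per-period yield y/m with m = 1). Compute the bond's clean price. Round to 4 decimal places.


Coupon per period c = face * coupon_rate / m = 61.000000
Periods per year m = 1; per-period yield y/m = 0.039000
Number of cashflows N = 3
Cashflows (t years, CF_t, discount factor 1/(1+y/m)^(m*t), PV):
  t = 1.0000: CF_t = 61.000000, DF = 0.962464, PV = 58.710298
  t = 2.0000: CF_t = 61.000000, DF = 0.926337, PV = 56.506543
  t = 3.0000: CF_t = 1061.000000, DF = 0.891566, PV = 945.951219
Price P = sum_t PV_t = 1061.168061

Answer: Price = 1061.1681


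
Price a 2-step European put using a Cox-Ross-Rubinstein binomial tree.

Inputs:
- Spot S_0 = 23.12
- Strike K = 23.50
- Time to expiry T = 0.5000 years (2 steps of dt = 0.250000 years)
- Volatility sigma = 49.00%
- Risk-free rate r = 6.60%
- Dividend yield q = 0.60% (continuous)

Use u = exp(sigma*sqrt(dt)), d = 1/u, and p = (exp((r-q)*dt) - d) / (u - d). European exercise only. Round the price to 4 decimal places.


Answer: Price = V(0,0) = 2.7244

Derivation:
dt = T/N = 0.250000
u = exp(sigma*sqrt(dt)) = 1.277621; d = 1/u = 0.782705
p = (exp((r-q)*dt) - d) / (u - d) = 0.469591
Discount per step: exp(-r*dt) = 0.983635
Stock lattice S(k, i) with i counting down-moves:
  k=0: S(0,0) = 23.1200
  k=1: S(1,0) = 29.5386; S(1,1) = 18.0961
  k=2: S(2,0) = 37.7392; S(2,1) = 23.1200; S(2,2) = 14.1639
Terminal payoffs V(N, i) = max(K - S_T, 0):
  V(2,0) = 0.000000; V(2,1) = 0.380000; V(2,2) = 9.336078
Backward induction: V(k, i) = exp(-r*dt) * [p * V(k+1, i) + (1-p) * V(k+1, i+1)].
  V(1,0) = exp(-r*dt) * [p*0.000000 + (1-p)*0.380000] = 0.198257
  V(1,1) = exp(-r*dt) * [p*0.380000 + (1-p)*9.336078] = 5.046426
  V(0,0) = exp(-r*dt) * [p*0.198257 + (1-p)*5.046426] = 2.724443


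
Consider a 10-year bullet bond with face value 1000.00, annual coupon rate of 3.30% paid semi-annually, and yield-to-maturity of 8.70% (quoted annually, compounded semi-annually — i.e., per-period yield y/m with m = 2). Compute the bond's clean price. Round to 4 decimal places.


Answer: Price = 644.1759

Derivation:
Coupon per period c = face * coupon_rate / m = 16.500000
Periods per year m = 2; per-period yield y/m = 0.043500
Number of cashflows N = 20
Cashflows (t years, CF_t, discount factor 1/(1+y/m)^(m*t), PV):
  t = 0.5000: CF_t = 16.500000, DF = 0.958313, PV = 15.812171
  t = 1.0000: CF_t = 16.500000, DF = 0.918365, PV = 15.153014
  t = 1.5000: CF_t = 16.500000, DF = 0.880081, PV = 14.521336
  t = 2.0000: CF_t = 16.500000, DF = 0.843393, PV = 13.915991
  t = 2.5000: CF_t = 16.500000, DF = 0.808235, PV = 13.335880
  t = 3.0000: CF_t = 16.500000, DF = 0.774543, PV = 12.779952
  t = 3.5000: CF_t = 16.500000, DF = 0.742254, PV = 12.247199
  t = 4.0000: CF_t = 16.500000, DF = 0.711312, PV = 11.736654
  t = 4.5000: CF_t = 16.500000, DF = 0.681660, PV = 11.247393
  t = 5.0000: CF_t = 16.500000, DF = 0.653244, PV = 10.778527
  t = 5.5000: CF_t = 16.500000, DF = 0.626013, PV = 10.329206
  t = 6.0000: CF_t = 16.500000, DF = 0.599916, PV = 9.898617
  t = 6.5000: CF_t = 16.500000, DF = 0.574908, PV = 9.485977
  t = 7.0000: CF_t = 16.500000, DF = 0.550942, PV = 9.090538
  t = 7.5000: CF_t = 16.500000, DF = 0.527975, PV = 8.711584
  t = 8.0000: CF_t = 16.500000, DF = 0.505965, PV = 8.348428
  t = 8.5000: CF_t = 16.500000, DF = 0.484873, PV = 8.000410
  t = 9.0000: CF_t = 16.500000, DF = 0.464661, PV = 7.666900
  t = 9.5000: CF_t = 16.500000, DF = 0.445290, PV = 7.347292
  t = 10.0000: CF_t = 1016.500000, DF = 0.426728, PV = 433.768804
Price P = sum_t PV_t = 644.175873


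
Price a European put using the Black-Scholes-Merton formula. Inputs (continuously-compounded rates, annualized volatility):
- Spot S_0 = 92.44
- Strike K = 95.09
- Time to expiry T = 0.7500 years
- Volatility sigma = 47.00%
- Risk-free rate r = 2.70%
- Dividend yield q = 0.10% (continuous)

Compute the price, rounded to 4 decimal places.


Answer: Price = 15.3720

Derivation:
d1 = (ln(S/K) + (r - q + 0.5*sigma^2) * T) / (sigma * sqrt(T)) = 0.18198443
d2 = d1 - sigma * sqrt(T) = -0.22504751
exp(-rT) = 0.97995365; exp(-qT) = 0.99925028
P = K * exp(-rT) * N(-d2) - S_0 * exp(-qT) * N(-d1)
N(-d1) = 0.42779747; N(-d2) = 0.58902884
P = 95.0900 * 0.97995365 * 0.58902884 - 92.4400 * 0.99925028 * 0.42779747 = 15.3720


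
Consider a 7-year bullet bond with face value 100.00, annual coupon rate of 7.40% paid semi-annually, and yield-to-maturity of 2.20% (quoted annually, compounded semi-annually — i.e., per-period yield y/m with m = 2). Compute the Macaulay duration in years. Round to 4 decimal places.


Answer: Macaulay duration = 5.8060 years

Derivation:
Coupon per period c = face * coupon_rate / m = 3.700000
Periods per year m = 2; per-period yield y/m = 0.011000
Number of cashflows N = 14
Cashflows (t years, CF_t, discount factor 1/(1+y/m)^(m*t), PV):
  t = 0.5000: CF_t = 3.700000, DF = 0.989120, PV = 3.659743
  t = 1.0000: CF_t = 3.700000, DF = 0.978358, PV = 3.619924
  t = 1.5000: CF_t = 3.700000, DF = 0.967713, PV = 3.580538
  t = 2.0000: CF_t = 3.700000, DF = 0.957184, PV = 3.541580
  t = 2.5000: CF_t = 3.700000, DF = 0.946769, PV = 3.503047
  t = 3.0000: CF_t = 3.700000, DF = 0.936468, PV = 3.464933
  t = 3.5000: CF_t = 3.700000, DF = 0.926279, PV = 3.427233
  t = 4.0000: CF_t = 3.700000, DF = 0.916201, PV = 3.389944
  t = 4.5000: CF_t = 3.700000, DF = 0.906232, PV = 3.353060
  t = 5.0000: CF_t = 3.700000, DF = 0.896372, PV = 3.316578
  t = 5.5000: CF_t = 3.700000, DF = 0.886620, PV = 3.280492
  t = 6.0000: CF_t = 3.700000, DF = 0.876973, PV = 3.244799
  t = 6.5000: CF_t = 3.700000, DF = 0.867431, PV = 3.209495
  t = 7.0000: CF_t = 103.700000, DF = 0.857993, PV = 88.973890
Price P = sum_t PV_t = 133.565255
Macaulay numerator sum_t t * PV_t:
  t * PV_t at t = 0.5000: 1.829871
  t * PV_t at t = 1.0000: 3.619924
  t * PV_t at t = 1.5000: 5.370807
  t * PV_t at t = 2.0000: 7.083161
  t * PV_t at t = 2.5000: 8.757617
  t * PV_t at t = 3.0000: 10.394798
  t * PV_t at t = 3.5000: 11.995316
  t * PV_t at t = 4.0000: 13.559775
  t * PV_t at t = 4.5000: 15.088770
  t * PV_t at t = 5.0000: 16.582888
  t * PV_t at t = 5.5000: 18.042707
  t * PV_t at t = 6.0000: 19.468797
  t * PV_t at t = 6.5000: 20.861717
  t * PV_t at t = 7.0000: 622.817229
Macaulay duration D = (sum_t t * PV_t) / P = 775.473376 / 133.565255 = 5.805951


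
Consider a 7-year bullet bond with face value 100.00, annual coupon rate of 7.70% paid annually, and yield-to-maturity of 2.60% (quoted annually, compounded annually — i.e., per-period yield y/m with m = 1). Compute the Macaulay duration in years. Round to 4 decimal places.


Coupon per period c = face * coupon_rate / m = 7.700000
Periods per year m = 1; per-period yield y/m = 0.026000
Number of cashflows N = 7
Cashflows (t years, CF_t, discount factor 1/(1+y/m)^(m*t), PV):
  t = 1.0000: CF_t = 7.700000, DF = 0.974659, PV = 7.504873
  t = 2.0000: CF_t = 7.700000, DF = 0.949960, PV = 7.314691
  t = 3.0000: CF_t = 7.700000, DF = 0.925887, PV = 7.129329
  t = 4.0000: CF_t = 7.700000, DF = 0.902424, PV = 6.948664
  t = 5.0000: CF_t = 7.700000, DF = 0.879555, PV = 6.772577
  t = 6.0000: CF_t = 7.700000, DF = 0.857266, PV = 6.600952
  t = 7.0000: CF_t = 107.700000, DF = 0.835542, PV = 89.987913
Price P = sum_t PV_t = 132.258998
Macaulay numerator sum_t t * PV_t:
  t * PV_t at t = 1.0000: 7.504873
  t * PV_t at t = 2.0000: 14.629383
  t * PV_t at t = 3.0000: 21.387986
  t * PV_t at t = 4.0000: 27.794654
  t * PV_t at t = 5.0000: 33.862883
  t * PV_t at t = 6.0000: 39.605711
  t * PV_t at t = 7.0000: 629.915388
Macaulay duration D = (sum_t t * PV_t) / P = 774.700878 / 132.258998 = 5.857453

Answer: Macaulay duration = 5.8575 years


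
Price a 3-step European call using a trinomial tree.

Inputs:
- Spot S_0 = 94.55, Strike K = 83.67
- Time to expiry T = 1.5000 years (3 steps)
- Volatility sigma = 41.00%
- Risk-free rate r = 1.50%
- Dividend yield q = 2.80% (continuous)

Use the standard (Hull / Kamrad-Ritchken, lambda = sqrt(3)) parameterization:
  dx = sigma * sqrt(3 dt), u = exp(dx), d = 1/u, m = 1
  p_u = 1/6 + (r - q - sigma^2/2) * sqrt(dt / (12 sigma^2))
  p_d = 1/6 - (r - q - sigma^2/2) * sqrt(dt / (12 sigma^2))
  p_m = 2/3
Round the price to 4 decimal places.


dt = T/N = 0.500000; dx = sigma*sqrt(3*dt) = 0.502145
u = exp(dx) = 1.652262; d = 1/u = 0.605231
p_u = 0.118349, p_m = 0.666667, p_d = 0.214984
Discount per step: exp(-r*dt) = 0.992528
Stock lattice S(k, j) with j the centered position index:
  k=0: S(0,+0) = 94.5500
  k=1: S(1,-1) = 57.2246; S(1,+0) = 94.5500; S(1,+1) = 156.2214
  k=2: S(2,-2) = 34.6341; S(2,-1) = 57.2246; S(2,+0) = 94.5500; S(2,+1) = 156.2214; S(2,+2) = 258.1187
  k=3: S(3,-3) = 20.9616; S(3,-2) = 34.6341; S(3,-1) = 57.2246; S(3,+0) = 94.5500; S(3,+1) = 156.2214; S(3,+2) = 258.1187; S(3,+3) = 426.4798
Terminal payoffs V(N, j) = max(S_T - K, 0):
  V(3,-3) = 0.000000; V(3,-2) = 0.000000; V(3,-1) = 0.000000; V(3,+0) = 10.880000; V(3,+1) = 72.551394; V(3,+2) = 174.448709; V(3,+3) = 342.809793
Backward induction: V(k, j) = exp(-r*dt) * [p_u * V(k+1, j+1) + p_m * V(k+1, j) + p_d * V(k+1, j-1)]
  V(2,-2) = exp(-r*dt) * [p_u*0.000000 + p_m*0.000000 + p_d*0.000000] = 0.000000
  V(2,-1) = exp(-r*dt) * [p_u*10.880000 + p_m*0.000000 + p_d*0.000000] = 1.278016
  V(2,+0) = exp(-r*dt) * [p_u*72.551394 + p_m*10.880000 + p_d*0.000000] = 15.721364
  V(2,+1) = exp(-r*dt) * [p_u*174.448709 + p_m*72.551394 + p_d*10.880000] = 70.819312
  V(2,+2) = exp(-r*dt) * [p_u*342.809793 + p_m*174.448709 + p_d*72.551394] = 171.179075
  V(1,-1) = exp(-r*dt) * [p_u*15.721364 + p_m*1.278016 + p_d*0.000000] = 2.692350
  V(1,+0) = exp(-r*dt) * [p_u*70.819312 + p_m*15.721364 + p_d*1.278016] = 18.994066
  V(1,+1) = exp(-r*dt) * [p_u*171.179075 + p_m*70.819312 + p_d*15.721364] = 70.322193
  V(0,+0) = exp(-r*dt) * [p_u*70.322193 + p_m*18.994066 + p_d*2.692350] = 21.402958

Answer: Price = V(0,0) = 21.4030


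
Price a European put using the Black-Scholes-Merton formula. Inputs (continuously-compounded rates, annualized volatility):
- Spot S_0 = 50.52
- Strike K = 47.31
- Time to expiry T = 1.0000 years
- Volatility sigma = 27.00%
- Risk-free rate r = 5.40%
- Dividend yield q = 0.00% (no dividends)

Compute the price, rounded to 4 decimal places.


Answer: Price = 2.7617

Derivation:
d1 = (ln(S/K) + (r - q + 0.5*sigma^2) * T) / (sigma * sqrt(T)) = 0.57813929
d2 = d1 - sigma * sqrt(T) = 0.30813929
exp(-rT) = 0.94743211; exp(-qT) = 1.00000000
P = K * exp(-rT) * N(-d2) - S_0 * exp(-qT) * N(-d1)
N(-d1) = 0.28158504; N(-d2) = 0.37898817
P = 47.3100 * 0.94743211 * 0.37898817 - 50.5200 * 1.00000000 * 0.28158504 = 2.7617


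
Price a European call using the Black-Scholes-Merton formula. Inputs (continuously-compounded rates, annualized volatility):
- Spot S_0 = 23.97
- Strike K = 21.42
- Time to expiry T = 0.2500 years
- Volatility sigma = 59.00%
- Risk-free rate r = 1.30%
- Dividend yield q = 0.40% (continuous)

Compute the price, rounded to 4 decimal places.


Answer: Price = 4.1502

Derivation:
d1 = (ln(S/K) + (r - q + 0.5*sigma^2) * T) / (sigma * sqrt(T)) = 0.53640842
d2 = d1 - sigma * sqrt(T) = 0.24140842
exp(-rT) = 0.99675528; exp(-qT) = 0.99900050
C = S_0 * exp(-qT) * N(d1) - K * exp(-rT) * N(d2)
N(d1) = 0.70416184; N(d2) = 0.59538071
C = 23.9700 * 0.99900050 * 0.70416184 - 21.4200 * 0.99675528 * 0.59538071 = 4.1502


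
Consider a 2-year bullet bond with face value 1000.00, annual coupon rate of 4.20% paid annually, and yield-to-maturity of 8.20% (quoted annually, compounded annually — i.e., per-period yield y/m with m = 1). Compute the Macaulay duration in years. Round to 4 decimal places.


Coupon per period c = face * coupon_rate / m = 42.000000
Periods per year m = 1; per-period yield y/m = 0.082000
Number of cashflows N = 2
Cashflows (t years, CF_t, discount factor 1/(1+y/m)^(m*t), PV):
  t = 1.0000: CF_t = 42.000000, DF = 0.924214, PV = 38.817006
  t = 2.0000: CF_t = 1042.000000, DF = 0.854172, PV = 890.047526
Price P = sum_t PV_t = 928.864532
Macaulay numerator sum_t t * PV_t:
  t * PV_t at t = 1.0000: 38.817006
  t * PV_t at t = 2.0000: 1780.095052
Macaulay duration D = (sum_t t * PV_t) / P = 1818.912058 / 928.864532 = 1.958210

Answer: Macaulay duration = 1.9582 years


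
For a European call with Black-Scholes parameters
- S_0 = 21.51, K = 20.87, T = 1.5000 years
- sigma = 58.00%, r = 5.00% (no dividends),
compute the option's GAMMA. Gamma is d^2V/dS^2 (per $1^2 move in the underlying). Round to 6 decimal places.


Answer: Gamma = 0.023004

Derivation:
d1 = 0.5032789510; d2 = -0.2070730744
phi(d1) = 0.3514867077; exp(-qT) = 1.0000000000; exp(-rT) = 0.9277434863
Gamma = exp(-qT) * phi(d1) / (S * sigma * sqrt(T)) = 1.0000000000 * 0.3514867077 / (21.5100 * 0.5800 * 1.2247448714) = 0.023004


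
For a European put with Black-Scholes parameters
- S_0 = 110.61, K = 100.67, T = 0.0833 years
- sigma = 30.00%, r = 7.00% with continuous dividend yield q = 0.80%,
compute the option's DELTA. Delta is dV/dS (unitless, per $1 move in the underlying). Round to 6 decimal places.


d1 = 1.1904544724; d2 = 1.1038692542
phi(d1) = 0.1964142247; exp(-qT) = 0.9993338220; exp(-rT) = 0.9941859673
N(-d1) = 0.1169339070
Delta = -exp(-qT) * N(-d1) = -0.9993338220 * 0.1169339070 = -0.116856

Answer: Delta = -0.116856


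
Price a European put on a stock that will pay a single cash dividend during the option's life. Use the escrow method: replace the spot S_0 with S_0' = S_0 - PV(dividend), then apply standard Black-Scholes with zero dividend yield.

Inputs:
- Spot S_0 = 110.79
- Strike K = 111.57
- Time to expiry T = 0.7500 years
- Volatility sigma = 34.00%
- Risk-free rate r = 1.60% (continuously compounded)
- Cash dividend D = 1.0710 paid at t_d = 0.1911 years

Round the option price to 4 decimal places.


PV(D) = D * exp(-r * t_d) = 1.0710 * 0.99694707 = 1.06773031
S_0' = S_0 - PV(D) = 110.7900 - 1.06773031 = 109.72226969
d1 = (ln(S_0'/K) + (r + sigma^2/2)*T) / (sigma*sqrt(T)) = 0.13126281
d2 = d1 - sigma*sqrt(T) = -0.16318583
exp(-rT) = 0.98807171
N(-d1) = 0.44778371; N(-d2) = 0.56481394
P = K * exp(-rT) * N(-d2) - S_0' * N(-d1) = 111.5700 * 0.98807171 * 0.56481394 - 109.72226969 * 0.44778371 = 13.1328

Answer: Price = 13.1328


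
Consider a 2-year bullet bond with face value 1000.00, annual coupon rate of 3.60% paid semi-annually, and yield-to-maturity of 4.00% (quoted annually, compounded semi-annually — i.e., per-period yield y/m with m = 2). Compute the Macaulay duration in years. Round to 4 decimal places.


Answer: Macaulay duration = 1.9473 years

Derivation:
Coupon per period c = face * coupon_rate / m = 18.000000
Periods per year m = 2; per-period yield y/m = 0.020000
Number of cashflows N = 4
Cashflows (t years, CF_t, discount factor 1/(1+y/m)^(m*t), PV):
  t = 0.5000: CF_t = 18.000000, DF = 0.980392, PV = 17.647059
  t = 1.0000: CF_t = 18.000000, DF = 0.961169, PV = 17.301038
  t = 1.5000: CF_t = 18.000000, DF = 0.942322, PV = 16.961802
  t = 2.0000: CF_t = 1018.000000, DF = 0.923845, PV = 940.474644
Price P = sum_t PV_t = 992.384543
Macaulay numerator sum_t t * PV_t:
  t * PV_t at t = 0.5000: 8.823529
  t * PV_t at t = 1.0000: 17.301038
  t * PV_t at t = 1.5000: 25.442703
  t * PV_t at t = 2.0000: 1880.949287
Macaulay duration D = (sum_t t * PV_t) / P = 1932.516558 / 992.384543 = 1.947346


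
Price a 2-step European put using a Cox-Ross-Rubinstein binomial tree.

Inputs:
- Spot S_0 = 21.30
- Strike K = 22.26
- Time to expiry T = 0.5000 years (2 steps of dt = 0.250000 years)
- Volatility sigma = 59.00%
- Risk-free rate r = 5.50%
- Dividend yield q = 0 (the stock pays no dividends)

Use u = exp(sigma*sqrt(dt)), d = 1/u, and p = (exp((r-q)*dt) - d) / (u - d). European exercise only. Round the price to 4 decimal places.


dt = T/N = 0.250000
u = exp(sigma*sqrt(dt)) = 1.343126; d = 1/u = 0.744532
p = (exp((r-q)*dt) - d) / (u - d) = 0.449909
Discount per step: exp(-r*dt) = 0.986344
Stock lattice S(k, i) with i counting down-moves:
  k=0: S(0,0) = 21.3000
  k=1: S(1,0) = 28.6086; S(1,1) = 15.8585
  k=2: S(2,0) = 38.4250; S(2,1) = 21.3000; S(2,2) = 11.8072
Terminal payoffs V(N, i) = max(K - S_T, 0):
  V(2,0) = 0.000000; V(2,1) = 0.960000; V(2,2) = 10.452829
Backward induction: V(k, i) = exp(-r*dt) * [p * V(k+1, i) + (1-p) * V(k+1, i+1)].
  V(1,0) = exp(-r*dt) * [p*0.000000 + (1-p)*0.960000] = 0.520876
  V(1,1) = exp(-r*dt) * [p*0.960000 + (1-p)*10.452829] = 6.097497
  V(0,0) = exp(-r*dt) * [p*0.520876 + (1-p)*6.097497] = 3.539518

Answer: Price = V(0,0) = 3.5395


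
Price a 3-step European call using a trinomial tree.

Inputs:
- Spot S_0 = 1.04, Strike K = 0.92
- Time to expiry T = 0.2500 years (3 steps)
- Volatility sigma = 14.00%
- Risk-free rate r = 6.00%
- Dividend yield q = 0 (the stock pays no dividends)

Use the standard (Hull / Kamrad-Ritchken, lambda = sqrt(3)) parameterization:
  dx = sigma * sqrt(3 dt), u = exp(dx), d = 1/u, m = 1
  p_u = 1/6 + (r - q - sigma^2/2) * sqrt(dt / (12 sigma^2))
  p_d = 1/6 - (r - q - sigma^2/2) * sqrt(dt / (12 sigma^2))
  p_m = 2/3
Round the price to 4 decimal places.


Answer: Price = V(0,0) = 0.1344

Derivation:
dt = T/N = 0.083333; dx = sigma*sqrt(3*dt) = 0.070000
u = exp(dx) = 1.072508; d = 1/u = 0.932394
p_u = 0.196548, p_m = 0.666667, p_d = 0.136786
Discount per step: exp(-r*dt) = 0.995012
Stock lattice S(k, j) with j the centered position index:
  k=0: S(0,+0) = 1.0400
  k=1: S(1,-1) = 0.9697; S(1,+0) = 1.0400; S(1,+1) = 1.1154
  k=2: S(2,-2) = 0.9041; S(2,-1) = 0.9697; S(2,+0) = 1.0400; S(2,+1) = 1.1154; S(2,+2) = 1.1963
  k=3: S(3,-3) = 0.8430; S(3,-2) = 0.9041; S(3,-1) = 0.9697; S(3,+0) = 1.0400; S(3,+1) = 1.1154; S(3,+2) = 1.1963; S(3,+3) = 1.2830
Terminal payoffs V(N, j) = max(S_T - K, 0):
  V(3,-3) = 0.000000; V(3,-2) = 0.000000; V(3,-1) = 0.049690; V(3,+0) = 0.120000; V(3,+1) = 0.195409; V(3,+2) = 0.276285; V(3,+3) = 0.363025
Backward induction: V(k, j) = exp(-r*dt) * [p_u * V(k+1, j+1) + p_m * V(k+1, j) + p_d * V(k+1, j-1)]
  V(2,-2) = exp(-r*dt) * [p_u*0.049690 + p_m*0.000000 + p_d*0.000000] = 0.009718
  V(2,-1) = exp(-r*dt) * [p_u*0.120000 + p_m*0.049690 + p_d*0.000000] = 0.056429
  V(2,+0) = exp(-r*dt) * [p_u*0.195409 + p_m*0.120000 + p_d*0.049690] = 0.124579
  V(2,+1) = exp(-r*dt) * [p_u*0.276285 + p_m*0.195409 + p_d*0.120000] = 0.199987
  V(2,+2) = exp(-r*dt) * [p_u*0.363025 + p_m*0.276285 + p_d*0.195409] = 0.280863
  V(1,-1) = exp(-r*dt) * [p_u*0.124579 + p_m*0.056429 + p_d*0.009718] = 0.063118
  V(1,+0) = exp(-r*dt) * [p_u*0.199987 + p_m*0.124579 + p_d*0.056429] = 0.129430
  V(1,+1) = exp(-r*dt) * [p_u*0.280863 + p_m*0.199987 + p_d*0.124579] = 0.204543
  V(0,+0) = exp(-r*dt) * [p_u*0.204543 + p_m*0.129430 + p_d*0.063118] = 0.134449
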